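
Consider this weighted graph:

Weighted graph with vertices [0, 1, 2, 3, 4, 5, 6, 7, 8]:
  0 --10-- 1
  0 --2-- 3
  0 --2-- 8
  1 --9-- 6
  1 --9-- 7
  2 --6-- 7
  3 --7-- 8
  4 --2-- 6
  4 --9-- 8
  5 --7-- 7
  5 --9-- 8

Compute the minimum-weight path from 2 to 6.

Using Dijkstra's algorithm from vertex 2:
Shortest path: 2 -> 7 -> 1 -> 6
Total weight: 6 + 9 + 9 = 24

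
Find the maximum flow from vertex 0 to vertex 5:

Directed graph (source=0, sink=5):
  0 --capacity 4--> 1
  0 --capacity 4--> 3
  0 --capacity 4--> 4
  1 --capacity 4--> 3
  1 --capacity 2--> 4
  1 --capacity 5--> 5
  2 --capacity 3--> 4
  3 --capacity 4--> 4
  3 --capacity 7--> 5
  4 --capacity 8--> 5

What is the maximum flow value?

Computing max flow:
  Flow on (0->1): 4/4
  Flow on (0->3): 4/4
  Flow on (0->4): 4/4
  Flow on (1->5): 4/5
  Flow on (3->5): 4/7
  Flow on (4->5): 4/8
Maximum flow = 12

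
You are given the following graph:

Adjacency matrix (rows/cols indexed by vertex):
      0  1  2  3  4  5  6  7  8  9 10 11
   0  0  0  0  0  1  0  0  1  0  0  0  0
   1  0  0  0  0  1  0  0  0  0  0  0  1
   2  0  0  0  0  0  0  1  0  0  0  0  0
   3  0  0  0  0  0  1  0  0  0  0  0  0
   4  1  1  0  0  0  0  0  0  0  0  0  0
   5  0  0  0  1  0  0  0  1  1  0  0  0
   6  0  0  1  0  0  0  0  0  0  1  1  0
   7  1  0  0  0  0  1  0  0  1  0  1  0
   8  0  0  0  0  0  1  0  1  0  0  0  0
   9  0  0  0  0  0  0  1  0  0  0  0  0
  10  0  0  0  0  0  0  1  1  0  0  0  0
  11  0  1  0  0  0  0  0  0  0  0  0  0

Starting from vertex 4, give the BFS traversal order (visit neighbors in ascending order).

BFS from vertex 4 (neighbors processed in ascending order):
Visit order: 4, 0, 1, 7, 11, 5, 8, 10, 3, 6, 2, 9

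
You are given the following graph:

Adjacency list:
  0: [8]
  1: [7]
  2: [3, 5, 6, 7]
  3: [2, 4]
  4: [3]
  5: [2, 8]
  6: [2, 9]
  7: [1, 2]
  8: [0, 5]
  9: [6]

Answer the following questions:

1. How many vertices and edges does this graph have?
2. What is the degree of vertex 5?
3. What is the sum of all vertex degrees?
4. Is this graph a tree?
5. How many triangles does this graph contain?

Count: 10 vertices, 9 edges.
Vertex 5 has neighbors [2, 8], degree = 2.
Handshaking lemma: 2 * 9 = 18.
A graph is a tree iff it is connected and has exactly n-1 edges. This graph is connected (all 10 vertices in one component) and has 10-1 = 9 edges. It is a tree.
Number of triangles = 0.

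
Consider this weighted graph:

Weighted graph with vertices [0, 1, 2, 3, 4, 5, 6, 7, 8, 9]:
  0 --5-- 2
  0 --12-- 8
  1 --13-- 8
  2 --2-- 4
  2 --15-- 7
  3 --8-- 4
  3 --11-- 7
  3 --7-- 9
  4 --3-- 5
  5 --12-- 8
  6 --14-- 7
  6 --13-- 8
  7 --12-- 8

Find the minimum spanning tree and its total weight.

Applying Kruskal's algorithm (sort edges by weight, add if no cycle):
  Add (2,4) w=2
  Add (4,5) w=3
  Add (0,2) w=5
  Add (3,9) w=7
  Add (3,4) w=8
  Add (3,7) w=11
  Add (0,8) w=12
  Skip (5,8) w=12 (creates cycle)
  Skip (7,8) w=12 (creates cycle)
  Add (1,8) w=13
  Add (6,8) w=13
  Skip (6,7) w=14 (creates cycle)
  Skip (2,7) w=15 (creates cycle)
MST weight = 74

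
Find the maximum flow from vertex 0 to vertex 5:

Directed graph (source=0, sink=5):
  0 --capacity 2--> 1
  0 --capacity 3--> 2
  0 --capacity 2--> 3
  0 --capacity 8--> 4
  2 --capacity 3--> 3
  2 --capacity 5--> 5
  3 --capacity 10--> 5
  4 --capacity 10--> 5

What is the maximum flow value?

Computing max flow:
  Flow on (0->2): 3/3
  Flow on (0->3): 2/2
  Flow on (0->4): 8/8
  Flow on (2->5): 3/5
  Flow on (3->5): 2/10
  Flow on (4->5): 8/10
Maximum flow = 13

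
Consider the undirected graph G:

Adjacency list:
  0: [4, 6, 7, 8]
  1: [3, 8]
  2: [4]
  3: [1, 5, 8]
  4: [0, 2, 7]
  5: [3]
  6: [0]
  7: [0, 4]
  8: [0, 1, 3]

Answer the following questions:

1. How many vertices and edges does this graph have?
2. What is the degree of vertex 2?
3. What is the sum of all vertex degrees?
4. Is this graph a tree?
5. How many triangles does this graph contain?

Count: 9 vertices, 10 edges.
Vertex 2 has neighbors [4], degree = 1.
Handshaking lemma: 2 * 10 = 20.
A tree on 9 vertices has 8 edges. This graph has 10 edges (2 extra). Not a tree.
Number of triangles = 2.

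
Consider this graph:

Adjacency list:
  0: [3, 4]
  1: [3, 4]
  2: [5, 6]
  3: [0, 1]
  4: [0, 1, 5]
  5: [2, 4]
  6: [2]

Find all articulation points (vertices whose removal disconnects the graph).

An articulation point is a vertex whose removal disconnects the graph.
Articulation points: [2, 4, 5]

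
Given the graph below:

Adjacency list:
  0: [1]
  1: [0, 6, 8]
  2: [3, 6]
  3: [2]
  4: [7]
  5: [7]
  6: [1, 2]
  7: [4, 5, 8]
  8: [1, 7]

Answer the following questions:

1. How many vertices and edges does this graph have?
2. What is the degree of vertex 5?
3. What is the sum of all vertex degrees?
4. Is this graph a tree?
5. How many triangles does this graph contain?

Count: 9 vertices, 8 edges.
Vertex 5 has neighbors [7], degree = 1.
Handshaking lemma: 2 * 8 = 16.
A graph is a tree iff it is connected and has exactly n-1 edges. This graph is connected (all 9 vertices in one component) and has 9-1 = 8 edges. It is a tree.
Number of triangles = 0.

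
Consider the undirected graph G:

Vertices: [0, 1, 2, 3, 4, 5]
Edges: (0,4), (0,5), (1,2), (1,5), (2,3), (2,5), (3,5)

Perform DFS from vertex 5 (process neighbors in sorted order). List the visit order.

DFS from vertex 5 (neighbors processed in ascending order):
Visit order: 5, 0, 4, 1, 2, 3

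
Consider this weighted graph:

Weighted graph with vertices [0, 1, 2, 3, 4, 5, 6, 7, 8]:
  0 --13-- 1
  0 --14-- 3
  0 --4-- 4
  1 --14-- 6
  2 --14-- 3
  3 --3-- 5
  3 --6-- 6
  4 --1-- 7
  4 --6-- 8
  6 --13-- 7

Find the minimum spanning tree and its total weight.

Applying Kruskal's algorithm (sort edges by weight, add if no cycle):
  Add (4,7) w=1
  Add (3,5) w=3
  Add (0,4) w=4
  Add (3,6) w=6
  Add (4,8) w=6
  Add (0,1) w=13
  Add (6,7) w=13
  Skip (0,3) w=14 (creates cycle)
  Skip (1,6) w=14 (creates cycle)
  Add (2,3) w=14
MST weight = 60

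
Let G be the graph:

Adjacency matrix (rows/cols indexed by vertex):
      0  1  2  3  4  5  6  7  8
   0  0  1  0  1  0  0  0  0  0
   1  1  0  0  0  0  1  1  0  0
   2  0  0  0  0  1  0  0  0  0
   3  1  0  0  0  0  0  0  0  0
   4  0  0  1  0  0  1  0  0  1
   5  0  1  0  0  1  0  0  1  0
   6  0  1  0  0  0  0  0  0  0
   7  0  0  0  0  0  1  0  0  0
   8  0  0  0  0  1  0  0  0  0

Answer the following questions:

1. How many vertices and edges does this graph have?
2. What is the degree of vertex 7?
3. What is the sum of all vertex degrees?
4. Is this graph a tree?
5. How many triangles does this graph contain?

Count: 9 vertices, 8 edges.
Vertex 7 has neighbors [5], degree = 1.
Handshaking lemma: 2 * 8 = 16.
A graph is a tree iff it is connected and has exactly n-1 edges. This graph is connected (all 9 vertices in one component) and has 9-1 = 8 edges. It is a tree.
Number of triangles = 0.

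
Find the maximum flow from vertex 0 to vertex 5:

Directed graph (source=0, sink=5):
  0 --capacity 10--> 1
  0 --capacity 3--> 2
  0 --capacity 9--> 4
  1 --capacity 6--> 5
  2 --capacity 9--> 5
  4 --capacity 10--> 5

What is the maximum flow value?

Computing max flow:
  Flow on (0->1): 6/10
  Flow on (0->2): 3/3
  Flow on (0->4): 9/9
  Flow on (1->5): 6/6
  Flow on (2->5): 3/9
  Flow on (4->5): 9/10
Maximum flow = 18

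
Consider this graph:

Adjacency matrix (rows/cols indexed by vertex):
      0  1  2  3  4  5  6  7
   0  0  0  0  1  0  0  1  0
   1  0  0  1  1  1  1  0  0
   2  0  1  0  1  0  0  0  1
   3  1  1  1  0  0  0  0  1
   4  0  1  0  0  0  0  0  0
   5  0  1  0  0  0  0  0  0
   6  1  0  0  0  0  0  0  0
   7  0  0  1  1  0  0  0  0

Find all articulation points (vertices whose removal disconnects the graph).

An articulation point is a vertex whose removal disconnects the graph.
Articulation points: [0, 1, 3]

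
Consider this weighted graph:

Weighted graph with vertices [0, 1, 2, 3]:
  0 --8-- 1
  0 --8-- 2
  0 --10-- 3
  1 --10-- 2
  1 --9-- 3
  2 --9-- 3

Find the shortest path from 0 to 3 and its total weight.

Using Dijkstra's algorithm from vertex 0:
Shortest path: 0 -> 3
Total weight: 10 = 10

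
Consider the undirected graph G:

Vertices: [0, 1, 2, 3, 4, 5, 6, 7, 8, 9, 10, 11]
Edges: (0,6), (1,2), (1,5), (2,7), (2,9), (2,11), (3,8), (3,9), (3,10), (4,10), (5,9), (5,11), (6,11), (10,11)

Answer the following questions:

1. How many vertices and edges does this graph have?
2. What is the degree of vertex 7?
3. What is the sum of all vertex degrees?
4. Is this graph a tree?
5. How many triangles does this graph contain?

Count: 12 vertices, 14 edges.
Vertex 7 has neighbors [2], degree = 1.
Handshaking lemma: 2 * 14 = 28.
A tree on 12 vertices has 11 edges. This graph has 14 edges (3 extra). Not a tree.
Number of triangles = 0.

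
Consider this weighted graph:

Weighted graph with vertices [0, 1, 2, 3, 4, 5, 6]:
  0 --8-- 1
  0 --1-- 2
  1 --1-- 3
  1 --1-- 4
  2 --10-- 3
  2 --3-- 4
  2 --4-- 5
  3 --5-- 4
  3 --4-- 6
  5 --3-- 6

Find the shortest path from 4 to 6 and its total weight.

Using Dijkstra's algorithm from vertex 4:
Shortest path: 4 -> 1 -> 3 -> 6
Total weight: 1 + 1 + 4 = 6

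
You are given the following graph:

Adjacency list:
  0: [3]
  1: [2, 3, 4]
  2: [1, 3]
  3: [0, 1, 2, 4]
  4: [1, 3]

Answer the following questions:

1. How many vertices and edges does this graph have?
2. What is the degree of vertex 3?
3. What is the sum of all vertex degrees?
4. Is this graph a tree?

Count: 5 vertices, 6 edges.
Vertex 3 has neighbors [0, 1, 2, 4], degree = 4.
Handshaking lemma: 2 * 6 = 12.
A tree on 5 vertices has 4 edges. This graph has 6 edges (2 extra). Not a tree.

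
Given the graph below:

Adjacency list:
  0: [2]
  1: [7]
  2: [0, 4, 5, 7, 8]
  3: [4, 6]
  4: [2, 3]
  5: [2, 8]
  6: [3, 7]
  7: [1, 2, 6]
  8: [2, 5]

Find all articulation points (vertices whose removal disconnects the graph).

An articulation point is a vertex whose removal disconnects the graph.
Articulation points: [2, 7]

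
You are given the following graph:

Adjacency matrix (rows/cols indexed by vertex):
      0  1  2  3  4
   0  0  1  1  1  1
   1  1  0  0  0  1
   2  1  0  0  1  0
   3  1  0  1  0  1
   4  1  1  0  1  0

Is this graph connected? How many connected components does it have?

Checking connectivity: the graph has 1 connected component(s).
All vertices are reachable from each other. The graph IS connected.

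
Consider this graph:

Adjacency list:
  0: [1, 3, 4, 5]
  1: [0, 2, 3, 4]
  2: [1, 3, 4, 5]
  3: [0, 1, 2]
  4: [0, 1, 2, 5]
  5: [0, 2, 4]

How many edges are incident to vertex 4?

Vertex 4 has neighbors [0, 1, 2, 5], so deg(4) = 4.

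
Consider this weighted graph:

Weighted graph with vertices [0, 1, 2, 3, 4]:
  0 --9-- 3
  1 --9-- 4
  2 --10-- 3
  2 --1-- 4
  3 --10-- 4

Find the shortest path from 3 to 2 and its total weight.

Using Dijkstra's algorithm from vertex 3:
Shortest path: 3 -> 2
Total weight: 10 = 10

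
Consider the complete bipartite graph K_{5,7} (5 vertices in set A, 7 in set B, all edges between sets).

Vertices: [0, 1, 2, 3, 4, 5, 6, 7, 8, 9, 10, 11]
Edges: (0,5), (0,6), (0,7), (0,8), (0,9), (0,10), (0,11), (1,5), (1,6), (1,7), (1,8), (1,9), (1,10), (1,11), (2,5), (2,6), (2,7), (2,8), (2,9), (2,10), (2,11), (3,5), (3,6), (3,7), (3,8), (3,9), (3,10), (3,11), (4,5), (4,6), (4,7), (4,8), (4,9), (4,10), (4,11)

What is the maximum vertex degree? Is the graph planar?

Set-A vertices have degree 7; set-B vertices have degree 5. Maximum degree = max(5,7) = 7.
K_{5,7} contains K_{3,3} as a subgraph (since both sides have >= 3 vertices); by Kuratowski's theorem it is not planar.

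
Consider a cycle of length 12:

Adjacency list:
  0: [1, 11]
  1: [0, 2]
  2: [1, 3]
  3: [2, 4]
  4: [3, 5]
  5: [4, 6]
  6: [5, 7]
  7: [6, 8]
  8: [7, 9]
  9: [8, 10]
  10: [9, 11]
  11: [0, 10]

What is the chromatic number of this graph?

This is an even cycle (C_12). Even cycles are bipartite.
Chromatic number = 2.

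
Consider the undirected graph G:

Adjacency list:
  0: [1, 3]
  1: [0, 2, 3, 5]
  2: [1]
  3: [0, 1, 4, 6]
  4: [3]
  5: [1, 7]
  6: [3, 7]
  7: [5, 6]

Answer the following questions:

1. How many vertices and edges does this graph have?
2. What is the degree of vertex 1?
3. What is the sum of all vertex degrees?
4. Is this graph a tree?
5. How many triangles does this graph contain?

Count: 8 vertices, 9 edges.
Vertex 1 has neighbors [0, 2, 3, 5], degree = 4.
Handshaking lemma: 2 * 9 = 18.
A tree on 8 vertices has 7 edges. This graph has 9 edges (2 extra). Not a tree.
Number of triangles = 1.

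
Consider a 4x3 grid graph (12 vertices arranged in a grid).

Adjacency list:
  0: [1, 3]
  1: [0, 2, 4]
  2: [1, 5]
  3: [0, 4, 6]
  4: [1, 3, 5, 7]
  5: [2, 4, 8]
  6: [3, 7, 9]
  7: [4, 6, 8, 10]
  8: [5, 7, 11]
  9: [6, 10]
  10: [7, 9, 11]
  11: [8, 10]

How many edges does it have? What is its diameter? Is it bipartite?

A 4x3 grid has 9 vertical edges and 8 horizontal edges.
Total edges = 9 + 8 = 17.
Diameter = (4-1) + (3-1) = 5 (corner to opposite corner).
Grid graphs are bipartite (checkerboard coloring).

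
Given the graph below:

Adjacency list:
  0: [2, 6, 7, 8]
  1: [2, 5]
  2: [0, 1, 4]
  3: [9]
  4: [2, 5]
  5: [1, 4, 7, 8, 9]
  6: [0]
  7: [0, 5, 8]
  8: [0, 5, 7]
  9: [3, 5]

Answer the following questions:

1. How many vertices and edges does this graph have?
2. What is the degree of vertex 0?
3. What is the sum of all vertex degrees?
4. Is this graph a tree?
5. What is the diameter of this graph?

Count: 10 vertices, 13 edges.
Vertex 0 has neighbors [2, 6, 7, 8], degree = 4.
Handshaking lemma: 2 * 13 = 26.
A tree on 10 vertices has 9 edges. This graph has 13 edges (4 extra). Not a tree.
Diameter (longest shortest path) = 5.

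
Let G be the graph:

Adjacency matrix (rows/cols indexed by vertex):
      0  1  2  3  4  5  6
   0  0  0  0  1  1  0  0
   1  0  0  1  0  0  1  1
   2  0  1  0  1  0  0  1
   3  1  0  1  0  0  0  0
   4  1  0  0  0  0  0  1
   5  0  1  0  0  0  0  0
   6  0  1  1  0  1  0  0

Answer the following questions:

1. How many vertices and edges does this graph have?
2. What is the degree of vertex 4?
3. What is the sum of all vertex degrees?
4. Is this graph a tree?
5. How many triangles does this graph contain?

Count: 7 vertices, 8 edges.
Vertex 4 has neighbors [0, 6], degree = 2.
Handshaking lemma: 2 * 8 = 16.
A tree on 7 vertices has 6 edges. This graph has 8 edges (2 extra). Not a tree.
Number of triangles = 1.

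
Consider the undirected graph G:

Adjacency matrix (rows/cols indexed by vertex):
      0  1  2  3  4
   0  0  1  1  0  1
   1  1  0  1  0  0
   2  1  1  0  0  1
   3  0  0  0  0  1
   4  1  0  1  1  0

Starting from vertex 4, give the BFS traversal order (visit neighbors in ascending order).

BFS from vertex 4 (neighbors processed in ascending order):
Visit order: 4, 0, 2, 3, 1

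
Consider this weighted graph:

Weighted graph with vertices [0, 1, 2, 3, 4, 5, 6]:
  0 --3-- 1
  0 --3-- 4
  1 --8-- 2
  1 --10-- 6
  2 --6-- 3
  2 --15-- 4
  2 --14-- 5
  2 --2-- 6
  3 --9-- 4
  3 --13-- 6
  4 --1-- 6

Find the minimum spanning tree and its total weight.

Applying Kruskal's algorithm (sort edges by weight, add if no cycle):
  Add (4,6) w=1
  Add (2,6) w=2
  Add (0,1) w=3
  Add (0,4) w=3
  Add (2,3) w=6
  Skip (1,2) w=8 (creates cycle)
  Skip (3,4) w=9 (creates cycle)
  Skip (1,6) w=10 (creates cycle)
  Skip (3,6) w=13 (creates cycle)
  Add (2,5) w=14
  Skip (2,4) w=15 (creates cycle)
MST weight = 29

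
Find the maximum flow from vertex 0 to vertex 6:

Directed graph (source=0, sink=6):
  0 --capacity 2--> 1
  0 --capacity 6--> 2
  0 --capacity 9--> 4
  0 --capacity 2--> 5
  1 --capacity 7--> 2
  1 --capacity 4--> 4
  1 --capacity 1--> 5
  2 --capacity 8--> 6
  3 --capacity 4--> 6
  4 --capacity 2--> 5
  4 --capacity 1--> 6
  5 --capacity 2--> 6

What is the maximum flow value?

Computing max flow:
  Flow on (0->1): 2/2
  Flow on (0->2): 6/6
  Flow on (0->4): 3/9
  Flow on (1->2): 2/7
  Flow on (2->6): 8/8
  Flow on (4->5): 2/2
  Flow on (4->6): 1/1
  Flow on (5->6): 2/2
Maximum flow = 11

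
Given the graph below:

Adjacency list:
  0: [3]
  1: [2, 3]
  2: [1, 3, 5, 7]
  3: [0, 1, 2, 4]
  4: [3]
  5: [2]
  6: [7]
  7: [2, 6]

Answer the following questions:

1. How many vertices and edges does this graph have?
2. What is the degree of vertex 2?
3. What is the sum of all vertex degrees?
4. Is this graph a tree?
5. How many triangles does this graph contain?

Count: 8 vertices, 8 edges.
Vertex 2 has neighbors [1, 3, 5, 7], degree = 4.
Handshaking lemma: 2 * 8 = 16.
A tree on 8 vertices has 7 edges. This graph has 8 edges (1 extra). Not a tree.
Number of triangles = 1.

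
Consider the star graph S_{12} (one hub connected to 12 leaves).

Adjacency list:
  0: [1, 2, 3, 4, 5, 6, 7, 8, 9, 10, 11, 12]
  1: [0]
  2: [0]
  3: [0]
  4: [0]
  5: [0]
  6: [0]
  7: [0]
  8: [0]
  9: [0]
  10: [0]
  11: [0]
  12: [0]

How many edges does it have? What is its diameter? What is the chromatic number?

Star graph S_{12}: the hub connects to all 12 leaves.
Edges = 12.
Diameter = 2 (any leaf to hub is 1, leaf to leaf through hub is 2).
Star graphs are bipartite (hub vs leaves), so chromatic number = 2.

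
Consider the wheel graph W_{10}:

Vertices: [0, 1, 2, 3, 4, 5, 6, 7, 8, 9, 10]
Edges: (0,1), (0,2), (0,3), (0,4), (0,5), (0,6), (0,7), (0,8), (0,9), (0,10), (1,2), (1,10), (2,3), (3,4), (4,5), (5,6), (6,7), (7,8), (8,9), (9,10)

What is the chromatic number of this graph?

W_{10} = C_{10} plus a hub adjacent to every cycle vertex.
The outer cycle needs 2 colors (even cycle); the hub is adjacent to all of them so needs a fresh color.
Chromatic number = 2 + 1 = 3.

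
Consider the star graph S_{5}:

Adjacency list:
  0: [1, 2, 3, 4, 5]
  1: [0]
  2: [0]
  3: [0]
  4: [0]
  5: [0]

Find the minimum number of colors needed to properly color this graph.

S_{5} has one hub adjacent to 5 leaves; leaves are pairwise non-adjacent.
Color the hub 0 and every leaf 1.
Chromatic number = 2.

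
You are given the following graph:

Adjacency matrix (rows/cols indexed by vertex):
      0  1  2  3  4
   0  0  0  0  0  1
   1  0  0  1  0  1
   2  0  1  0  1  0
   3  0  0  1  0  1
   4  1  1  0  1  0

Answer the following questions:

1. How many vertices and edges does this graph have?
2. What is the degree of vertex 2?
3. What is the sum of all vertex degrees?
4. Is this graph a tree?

Count: 5 vertices, 5 edges.
Vertex 2 has neighbors [1, 3], degree = 2.
Handshaking lemma: 2 * 5 = 10.
A tree on 5 vertices has 4 edges. This graph has 5 edges (1 extra). Not a tree.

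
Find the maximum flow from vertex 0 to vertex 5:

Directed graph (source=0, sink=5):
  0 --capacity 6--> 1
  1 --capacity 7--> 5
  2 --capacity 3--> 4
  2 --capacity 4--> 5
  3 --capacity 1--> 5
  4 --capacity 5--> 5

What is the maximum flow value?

Computing max flow:
  Flow on (0->1): 6/6
  Flow on (1->5): 6/7
Maximum flow = 6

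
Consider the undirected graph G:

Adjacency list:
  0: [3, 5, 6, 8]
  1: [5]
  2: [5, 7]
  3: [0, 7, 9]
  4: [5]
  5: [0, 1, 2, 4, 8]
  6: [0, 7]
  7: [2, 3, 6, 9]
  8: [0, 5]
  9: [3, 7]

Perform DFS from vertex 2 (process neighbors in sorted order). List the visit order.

DFS from vertex 2 (neighbors processed in ascending order):
Visit order: 2, 5, 0, 3, 7, 6, 9, 8, 1, 4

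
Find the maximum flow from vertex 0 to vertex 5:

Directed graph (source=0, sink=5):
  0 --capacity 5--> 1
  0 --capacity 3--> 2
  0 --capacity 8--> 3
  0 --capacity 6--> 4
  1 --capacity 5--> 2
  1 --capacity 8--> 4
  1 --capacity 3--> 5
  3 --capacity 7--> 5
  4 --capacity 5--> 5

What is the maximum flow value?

Computing max flow:
  Flow on (0->1): 3/5
  Flow on (0->3): 7/8
  Flow on (0->4): 5/6
  Flow on (1->5): 3/3
  Flow on (3->5): 7/7
  Flow on (4->5): 5/5
Maximum flow = 15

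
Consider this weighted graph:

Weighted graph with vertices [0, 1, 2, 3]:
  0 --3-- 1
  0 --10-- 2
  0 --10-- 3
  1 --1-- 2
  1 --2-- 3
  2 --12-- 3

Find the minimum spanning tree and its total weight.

Applying Kruskal's algorithm (sort edges by weight, add if no cycle):
  Add (1,2) w=1
  Add (1,3) w=2
  Add (0,1) w=3
  Skip (0,3) w=10 (creates cycle)
  Skip (0,2) w=10 (creates cycle)
  Skip (2,3) w=12 (creates cycle)
MST weight = 6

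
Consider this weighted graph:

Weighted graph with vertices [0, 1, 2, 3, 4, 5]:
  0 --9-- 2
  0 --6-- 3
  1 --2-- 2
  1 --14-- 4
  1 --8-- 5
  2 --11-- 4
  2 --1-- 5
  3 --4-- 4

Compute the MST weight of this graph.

Applying Kruskal's algorithm (sort edges by weight, add if no cycle):
  Add (2,5) w=1
  Add (1,2) w=2
  Add (3,4) w=4
  Add (0,3) w=6
  Skip (1,5) w=8 (creates cycle)
  Add (0,2) w=9
  Skip (2,4) w=11 (creates cycle)
  Skip (1,4) w=14 (creates cycle)
MST weight = 22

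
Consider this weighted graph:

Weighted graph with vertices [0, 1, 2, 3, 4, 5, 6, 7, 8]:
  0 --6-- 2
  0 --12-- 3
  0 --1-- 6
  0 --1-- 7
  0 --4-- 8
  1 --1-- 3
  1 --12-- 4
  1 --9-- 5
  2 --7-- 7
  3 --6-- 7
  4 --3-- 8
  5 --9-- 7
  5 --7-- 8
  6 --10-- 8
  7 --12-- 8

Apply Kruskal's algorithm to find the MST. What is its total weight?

Applying Kruskal's algorithm (sort edges by weight, add if no cycle):
  Add (0,6) w=1
  Add (0,7) w=1
  Add (1,3) w=1
  Add (4,8) w=3
  Add (0,8) w=4
  Add (0,2) w=6
  Add (3,7) w=6
  Skip (2,7) w=7 (creates cycle)
  Add (5,8) w=7
  Skip (1,5) w=9 (creates cycle)
  Skip (5,7) w=9 (creates cycle)
  Skip (6,8) w=10 (creates cycle)
  Skip (0,3) w=12 (creates cycle)
  Skip (1,4) w=12 (creates cycle)
  Skip (7,8) w=12 (creates cycle)
MST weight = 29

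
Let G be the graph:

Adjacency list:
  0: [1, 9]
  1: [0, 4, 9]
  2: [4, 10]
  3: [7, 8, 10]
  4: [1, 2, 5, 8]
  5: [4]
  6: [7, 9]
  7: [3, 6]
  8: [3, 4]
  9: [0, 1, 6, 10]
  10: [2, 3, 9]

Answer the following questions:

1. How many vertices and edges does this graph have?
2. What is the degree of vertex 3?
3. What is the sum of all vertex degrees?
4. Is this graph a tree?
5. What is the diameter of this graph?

Count: 11 vertices, 14 edges.
Vertex 3 has neighbors [7, 8, 10], degree = 3.
Handshaking lemma: 2 * 14 = 28.
A tree on 11 vertices has 10 edges. This graph has 14 edges (4 extra). Not a tree.
Diameter (longest shortest path) = 4.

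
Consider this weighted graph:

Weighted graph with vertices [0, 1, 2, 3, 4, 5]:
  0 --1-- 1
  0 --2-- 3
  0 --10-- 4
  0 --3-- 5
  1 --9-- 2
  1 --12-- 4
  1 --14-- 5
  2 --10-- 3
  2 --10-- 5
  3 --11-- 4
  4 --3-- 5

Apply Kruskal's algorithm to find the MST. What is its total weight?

Applying Kruskal's algorithm (sort edges by weight, add if no cycle):
  Add (0,1) w=1
  Add (0,3) w=2
  Add (0,5) w=3
  Add (4,5) w=3
  Add (1,2) w=9
  Skip (0,4) w=10 (creates cycle)
  Skip (2,5) w=10 (creates cycle)
  Skip (2,3) w=10 (creates cycle)
  Skip (3,4) w=11 (creates cycle)
  Skip (1,4) w=12 (creates cycle)
  Skip (1,5) w=14 (creates cycle)
MST weight = 18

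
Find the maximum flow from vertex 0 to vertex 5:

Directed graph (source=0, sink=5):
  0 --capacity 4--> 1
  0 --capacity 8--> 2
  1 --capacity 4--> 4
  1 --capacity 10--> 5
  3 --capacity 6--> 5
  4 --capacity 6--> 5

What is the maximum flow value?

Computing max flow:
  Flow on (0->1): 4/4
  Flow on (1->5): 4/10
Maximum flow = 4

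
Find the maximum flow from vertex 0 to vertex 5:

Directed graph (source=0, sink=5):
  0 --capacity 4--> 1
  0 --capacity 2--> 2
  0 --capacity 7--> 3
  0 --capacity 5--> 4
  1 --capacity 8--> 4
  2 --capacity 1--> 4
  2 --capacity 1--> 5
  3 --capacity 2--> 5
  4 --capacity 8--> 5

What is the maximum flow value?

Computing max flow:
  Flow on (0->1): 2/4
  Flow on (0->2): 2/2
  Flow on (0->3): 2/7
  Flow on (0->4): 5/5
  Flow on (1->4): 2/8
  Flow on (2->4): 1/1
  Flow on (2->5): 1/1
  Flow on (3->5): 2/2
  Flow on (4->5): 8/8
Maximum flow = 11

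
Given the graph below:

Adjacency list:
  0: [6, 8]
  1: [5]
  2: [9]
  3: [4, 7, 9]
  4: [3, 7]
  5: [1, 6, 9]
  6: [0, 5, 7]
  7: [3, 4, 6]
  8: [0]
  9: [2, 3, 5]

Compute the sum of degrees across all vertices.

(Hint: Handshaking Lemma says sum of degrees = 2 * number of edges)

Count edges: 11 edges.
By Handshaking Lemma: sum of degrees = 2 * 11 = 22.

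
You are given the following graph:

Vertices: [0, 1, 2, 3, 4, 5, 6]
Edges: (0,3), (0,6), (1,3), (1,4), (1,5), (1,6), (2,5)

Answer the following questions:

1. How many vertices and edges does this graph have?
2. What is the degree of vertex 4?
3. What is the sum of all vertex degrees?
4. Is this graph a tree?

Count: 7 vertices, 7 edges.
Vertex 4 has neighbors [1], degree = 1.
Handshaking lemma: 2 * 7 = 14.
A tree on 7 vertices has 6 edges. This graph has 7 edges (1 extra). Not a tree.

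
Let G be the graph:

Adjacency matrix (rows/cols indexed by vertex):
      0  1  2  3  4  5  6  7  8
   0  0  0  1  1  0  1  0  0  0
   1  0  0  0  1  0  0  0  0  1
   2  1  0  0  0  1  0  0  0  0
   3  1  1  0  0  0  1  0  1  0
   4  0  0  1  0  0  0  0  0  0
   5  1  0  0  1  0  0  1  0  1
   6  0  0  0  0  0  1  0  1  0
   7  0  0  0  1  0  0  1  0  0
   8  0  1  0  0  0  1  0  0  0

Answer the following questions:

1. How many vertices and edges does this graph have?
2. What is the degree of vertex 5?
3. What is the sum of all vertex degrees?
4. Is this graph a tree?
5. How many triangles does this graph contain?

Count: 9 vertices, 11 edges.
Vertex 5 has neighbors [0, 3, 6, 8], degree = 4.
Handshaking lemma: 2 * 11 = 22.
A tree on 9 vertices has 8 edges. This graph has 11 edges (3 extra). Not a tree.
Number of triangles = 1.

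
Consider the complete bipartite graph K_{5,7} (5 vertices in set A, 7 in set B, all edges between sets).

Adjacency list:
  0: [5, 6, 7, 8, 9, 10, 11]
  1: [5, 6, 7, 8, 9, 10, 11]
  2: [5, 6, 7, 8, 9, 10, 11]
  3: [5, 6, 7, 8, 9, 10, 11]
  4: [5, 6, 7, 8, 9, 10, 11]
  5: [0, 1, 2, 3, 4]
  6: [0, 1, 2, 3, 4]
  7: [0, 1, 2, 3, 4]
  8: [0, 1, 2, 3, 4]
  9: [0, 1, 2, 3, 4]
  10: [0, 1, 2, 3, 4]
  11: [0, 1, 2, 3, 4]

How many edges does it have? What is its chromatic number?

K_{5,7} has 5 * 7 = 35 edges.
Bipartite graphs have chromatic number 2 (color each partition differently).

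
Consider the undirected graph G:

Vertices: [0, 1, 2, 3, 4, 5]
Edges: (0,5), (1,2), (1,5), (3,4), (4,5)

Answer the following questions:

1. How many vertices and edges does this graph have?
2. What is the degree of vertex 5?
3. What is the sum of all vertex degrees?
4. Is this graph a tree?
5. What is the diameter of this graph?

Count: 6 vertices, 5 edges.
Vertex 5 has neighbors [0, 1, 4], degree = 3.
Handshaking lemma: 2 * 5 = 10.
A graph is a tree iff it is connected and has exactly n-1 edges. This graph is connected (all 6 vertices in one component) and has 6-1 = 5 edges. It is a tree.
Diameter (longest shortest path) = 4.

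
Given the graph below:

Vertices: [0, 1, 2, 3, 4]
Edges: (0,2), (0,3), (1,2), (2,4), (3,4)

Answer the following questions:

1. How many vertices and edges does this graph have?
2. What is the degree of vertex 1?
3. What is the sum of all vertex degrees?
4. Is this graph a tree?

Count: 5 vertices, 5 edges.
Vertex 1 has neighbors [2], degree = 1.
Handshaking lemma: 2 * 5 = 10.
A tree on 5 vertices has 4 edges. This graph has 5 edges (1 extra). Not a tree.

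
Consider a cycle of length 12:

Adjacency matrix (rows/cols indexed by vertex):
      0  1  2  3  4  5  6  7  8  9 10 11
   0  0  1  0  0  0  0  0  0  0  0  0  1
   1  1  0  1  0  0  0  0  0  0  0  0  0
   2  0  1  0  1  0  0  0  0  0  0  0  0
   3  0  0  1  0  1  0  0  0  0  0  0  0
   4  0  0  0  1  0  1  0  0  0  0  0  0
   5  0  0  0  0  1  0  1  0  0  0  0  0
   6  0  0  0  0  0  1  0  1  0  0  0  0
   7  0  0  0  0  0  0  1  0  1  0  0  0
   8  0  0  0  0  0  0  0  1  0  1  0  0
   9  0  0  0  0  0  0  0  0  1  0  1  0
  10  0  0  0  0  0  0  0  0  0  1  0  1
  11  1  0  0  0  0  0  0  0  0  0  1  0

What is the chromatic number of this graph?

This is an even cycle (C_12). Even cycles are bipartite.
Chromatic number = 2.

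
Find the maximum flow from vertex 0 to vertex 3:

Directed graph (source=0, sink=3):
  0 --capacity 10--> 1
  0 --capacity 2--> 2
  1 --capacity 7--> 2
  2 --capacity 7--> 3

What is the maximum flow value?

Computing max flow:
  Flow on (0->1): 7/10
  Flow on (1->2): 7/7
  Flow on (2->3): 7/7
Maximum flow = 7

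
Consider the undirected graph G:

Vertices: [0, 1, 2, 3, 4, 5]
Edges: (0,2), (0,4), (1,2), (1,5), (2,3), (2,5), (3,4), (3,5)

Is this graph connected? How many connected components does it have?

Checking connectivity: the graph has 1 connected component(s).
All vertices are reachable from each other. The graph IS connected.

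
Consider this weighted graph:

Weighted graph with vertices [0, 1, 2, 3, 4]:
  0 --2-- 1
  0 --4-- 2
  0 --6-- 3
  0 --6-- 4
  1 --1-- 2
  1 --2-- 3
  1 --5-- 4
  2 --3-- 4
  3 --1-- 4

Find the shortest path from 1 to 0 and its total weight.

Using Dijkstra's algorithm from vertex 1:
Shortest path: 1 -> 0
Total weight: 2 = 2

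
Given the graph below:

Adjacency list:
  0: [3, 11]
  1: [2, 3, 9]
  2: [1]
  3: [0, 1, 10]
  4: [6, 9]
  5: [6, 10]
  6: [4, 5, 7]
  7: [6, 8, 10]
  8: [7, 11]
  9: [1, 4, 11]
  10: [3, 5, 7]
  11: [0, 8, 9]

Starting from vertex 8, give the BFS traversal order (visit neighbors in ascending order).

BFS from vertex 8 (neighbors processed in ascending order):
Visit order: 8, 7, 11, 6, 10, 0, 9, 4, 5, 3, 1, 2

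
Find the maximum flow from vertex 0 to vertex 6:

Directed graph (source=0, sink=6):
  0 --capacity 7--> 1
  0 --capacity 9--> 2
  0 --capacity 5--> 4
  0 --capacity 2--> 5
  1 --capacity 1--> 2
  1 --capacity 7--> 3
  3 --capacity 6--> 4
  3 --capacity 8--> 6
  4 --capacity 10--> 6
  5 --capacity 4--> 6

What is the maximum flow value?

Computing max flow:
  Flow on (0->1): 7/7
  Flow on (0->4): 5/5
  Flow on (0->5): 2/2
  Flow on (1->3): 7/7
  Flow on (3->6): 7/8
  Flow on (4->6): 5/10
  Flow on (5->6): 2/4
Maximum flow = 14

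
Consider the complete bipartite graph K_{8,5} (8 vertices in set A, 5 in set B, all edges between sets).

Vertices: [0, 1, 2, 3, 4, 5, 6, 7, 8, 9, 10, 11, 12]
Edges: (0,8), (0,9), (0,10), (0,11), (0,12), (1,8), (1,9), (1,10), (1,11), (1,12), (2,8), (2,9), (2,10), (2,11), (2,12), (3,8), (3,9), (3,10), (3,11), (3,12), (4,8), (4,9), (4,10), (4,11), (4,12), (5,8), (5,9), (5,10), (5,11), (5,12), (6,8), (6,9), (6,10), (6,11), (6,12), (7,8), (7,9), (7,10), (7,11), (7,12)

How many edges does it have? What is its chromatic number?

K_{8,5} has 8 * 5 = 40 edges.
Bipartite graphs have chromatic number 2 (color each partition differently).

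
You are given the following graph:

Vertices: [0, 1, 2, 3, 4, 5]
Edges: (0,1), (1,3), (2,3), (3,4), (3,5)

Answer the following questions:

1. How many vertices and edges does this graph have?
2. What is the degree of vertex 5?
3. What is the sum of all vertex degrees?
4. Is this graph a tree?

Count: 6 vertices, 5 edges.
Vertex 5 has neighbors [3], degree = 1.
Handshaking lemma: 2 * 5 = 10.
A graph is a tree iff it is connected and has exactly n-1 edges. This graph is connected (all 6 vertices in one component) and has 6-1 = 5 edges. It is a tree.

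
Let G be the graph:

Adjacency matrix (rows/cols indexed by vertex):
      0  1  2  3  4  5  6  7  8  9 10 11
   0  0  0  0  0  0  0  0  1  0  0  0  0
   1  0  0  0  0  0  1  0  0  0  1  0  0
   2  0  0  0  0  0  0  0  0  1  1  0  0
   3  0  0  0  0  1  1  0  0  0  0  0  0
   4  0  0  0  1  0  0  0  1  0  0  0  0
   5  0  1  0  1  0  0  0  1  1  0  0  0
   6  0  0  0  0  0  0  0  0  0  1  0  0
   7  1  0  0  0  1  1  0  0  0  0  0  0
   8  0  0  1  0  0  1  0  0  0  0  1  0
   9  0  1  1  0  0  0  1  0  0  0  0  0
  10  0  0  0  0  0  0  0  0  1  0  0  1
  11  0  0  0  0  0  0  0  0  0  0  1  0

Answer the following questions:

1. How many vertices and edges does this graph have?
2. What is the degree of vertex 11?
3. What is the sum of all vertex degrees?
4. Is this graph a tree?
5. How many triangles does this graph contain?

Count: 12 vertices, 13 edges.
Vertex 11 has neighbors [10], degree = 1.
Handshaking lemma: 2 * 13 = 26.
A tree on 12 vertices has 11 edges. This graph has 13 edges (2 extra). Not a tree.
Number of triangles = 0.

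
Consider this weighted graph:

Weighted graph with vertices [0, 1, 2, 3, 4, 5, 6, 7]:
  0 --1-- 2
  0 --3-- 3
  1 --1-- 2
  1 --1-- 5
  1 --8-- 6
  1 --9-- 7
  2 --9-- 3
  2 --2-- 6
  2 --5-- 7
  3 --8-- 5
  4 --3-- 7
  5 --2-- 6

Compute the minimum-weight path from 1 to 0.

Using Dijkstra's algorithm from vertex 1:
Shortest path: 1 -> 2 -> 0
Total weight: 1 + 1 = 2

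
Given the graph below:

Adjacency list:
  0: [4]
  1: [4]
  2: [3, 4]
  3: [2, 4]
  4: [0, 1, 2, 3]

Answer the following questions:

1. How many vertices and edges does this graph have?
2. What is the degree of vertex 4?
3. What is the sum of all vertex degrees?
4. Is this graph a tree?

Count: 5 vertices, 5 edges.
Vertex 4 has neighbors [0, 1, 2, 3], degree = 4.
Handshaking lemma: 2 * 5 = 10.
A tree on 5 vertices has 4 edges. This graph has 5 edges (1 extra). Not a tree.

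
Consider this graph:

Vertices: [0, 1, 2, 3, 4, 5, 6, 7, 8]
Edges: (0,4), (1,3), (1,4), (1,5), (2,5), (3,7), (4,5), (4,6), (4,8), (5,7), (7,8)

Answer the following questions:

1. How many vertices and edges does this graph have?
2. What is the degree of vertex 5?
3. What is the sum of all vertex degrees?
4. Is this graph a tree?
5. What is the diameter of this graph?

Count: 9 vertices, 11 edges.
Vertex 5 has neighbors [1, 2, 4, 7], degree = 4.
Handshaking lemma: 2 * 11 = 22.
A tree on 9 vertices has 8 edges. This graph has 11 edges (3 extra). Not a tree.
Diameter (longest shortest path) = 3.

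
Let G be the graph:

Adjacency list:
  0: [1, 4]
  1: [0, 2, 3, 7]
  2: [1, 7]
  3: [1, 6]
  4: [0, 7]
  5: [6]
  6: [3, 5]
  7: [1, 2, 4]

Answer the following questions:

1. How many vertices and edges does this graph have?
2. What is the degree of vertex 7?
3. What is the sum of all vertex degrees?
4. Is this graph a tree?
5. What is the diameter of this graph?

Count: 8 vertices, 9 edges.
Vertex 7 has neighbors [1, 2, 4], degree = 3.
Handshaking lemma: 2 * 9 = 18.
A tree on 8 vertices has 7 edges. This graph has 9 edges (2 extra). Not a tree.
Diameter (longest shortest path) = 5.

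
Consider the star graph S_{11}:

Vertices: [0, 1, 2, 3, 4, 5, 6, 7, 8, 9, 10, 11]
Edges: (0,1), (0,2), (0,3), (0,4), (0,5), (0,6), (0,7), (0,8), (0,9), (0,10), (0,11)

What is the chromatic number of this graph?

S_{11} has one hub adjacent to 11 leaves; leaves are pairwise non-adjacent.
Color the hub 0 and every leaf 1.
Chromatic number = 2.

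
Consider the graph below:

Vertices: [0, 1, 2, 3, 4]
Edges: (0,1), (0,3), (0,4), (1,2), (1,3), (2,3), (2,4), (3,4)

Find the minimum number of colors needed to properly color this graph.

The graph has a maximum clique of size 3 (lower bound on chromatic number).
A valid 3-coloring: {0: 1, 1: 2, 2: 1, 3: 0, 4: 2}.
Chromatic number = 3.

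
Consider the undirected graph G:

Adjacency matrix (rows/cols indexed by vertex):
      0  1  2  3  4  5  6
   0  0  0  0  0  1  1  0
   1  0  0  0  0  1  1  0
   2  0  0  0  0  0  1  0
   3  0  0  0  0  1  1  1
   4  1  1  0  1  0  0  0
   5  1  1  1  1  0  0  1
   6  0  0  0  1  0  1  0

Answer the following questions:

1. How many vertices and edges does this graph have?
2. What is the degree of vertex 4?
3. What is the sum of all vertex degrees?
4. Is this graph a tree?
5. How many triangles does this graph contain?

Count: 7 vertices, 9 edges.
Vertex 4 has neighbors [0, 1, 3], degree = 3.
Handshaking lemma: 2 * 9 = 18.
A tree on 7 vertices has 6 edges. This graph has 9 edges (3 extra). Not a tree.
Number of triangles = 1.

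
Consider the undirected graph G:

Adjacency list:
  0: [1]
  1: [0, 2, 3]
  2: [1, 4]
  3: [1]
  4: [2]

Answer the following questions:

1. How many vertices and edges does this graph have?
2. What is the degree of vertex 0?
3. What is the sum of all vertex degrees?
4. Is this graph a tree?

Count: 5 vertices, 4 edges.
Vertex 0 has neighbors [1], degree = 1.
Handshaking lemma: 2 * 4 = 8.
A graph is a tree iff it is connected and has exactly n-1 edges. This graph is connected (all 5 vertices in one component) and has 5-1 = 4 edges. It is a tree.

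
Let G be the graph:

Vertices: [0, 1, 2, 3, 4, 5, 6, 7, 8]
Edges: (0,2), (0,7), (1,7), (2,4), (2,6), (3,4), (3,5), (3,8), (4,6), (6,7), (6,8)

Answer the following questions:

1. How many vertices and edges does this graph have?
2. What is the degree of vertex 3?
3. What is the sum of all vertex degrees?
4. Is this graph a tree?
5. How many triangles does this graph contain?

Count: 9 vertices, 11 edges.
Vertex 3 has neighbors [4, 5, 8], degree = 3.
Handshaking lemma: 2 * 11 = 22.
A tree on 9 vertices has 8 edges. This graph has 11 edges (3 extra). Not a tree.
Number of triangles = 1.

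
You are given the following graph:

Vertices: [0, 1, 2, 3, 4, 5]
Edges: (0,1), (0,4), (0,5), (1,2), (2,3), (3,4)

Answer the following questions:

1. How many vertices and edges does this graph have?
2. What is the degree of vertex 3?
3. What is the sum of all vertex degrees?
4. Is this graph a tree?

Count: 6 vertices, 6 edges.
Vertex 3 has neighbors [2, 4], degree = 2.
Handshaking lemma: 2 * 6 = 12.
A tree on 6 vertices has 5 edges. This graph has 6 edges (1 extra). Not a tree.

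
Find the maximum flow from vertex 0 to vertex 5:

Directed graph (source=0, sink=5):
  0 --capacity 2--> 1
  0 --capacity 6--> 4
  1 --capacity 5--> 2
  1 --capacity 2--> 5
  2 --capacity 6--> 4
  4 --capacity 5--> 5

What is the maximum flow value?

Computing max flow:
  Flow on (0->1): 2/2
  Flow on (0->4): 5/6
  Flow on (1->5): 2/2
  Flow on (4->5): 5/5
Maximum flow = 7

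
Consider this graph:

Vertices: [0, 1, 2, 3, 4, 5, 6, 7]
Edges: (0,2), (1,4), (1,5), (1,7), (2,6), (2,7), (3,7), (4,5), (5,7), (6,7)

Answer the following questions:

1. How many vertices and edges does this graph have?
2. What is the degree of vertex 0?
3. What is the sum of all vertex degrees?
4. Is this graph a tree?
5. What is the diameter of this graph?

Count: 8 vertices, 10 edges.
Vertex 0 has neighbors [2], degree = 1.
Handshaking lemma: 2 * 10 = 20.
A tree on 8 vertices has 7 edges. This graph has 10 edges (3 extra). Not a tree.
Diameter (longest shortest path) = 4.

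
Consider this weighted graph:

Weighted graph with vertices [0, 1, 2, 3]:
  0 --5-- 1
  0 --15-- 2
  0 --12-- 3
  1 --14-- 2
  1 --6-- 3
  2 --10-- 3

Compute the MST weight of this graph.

Applying Kruskal's algorithm (sort edges by weight, add if no cycle):
  Add (0,1) w=5
  Add (1,3) w=6
  Add (2,3) w=10
  Skip (0,3) w=12 (creates cycle)
  Skip (1,2) w=14 (creates cycle)
  Skip (0,2) w=15 (creates cycle)
MST weight = 21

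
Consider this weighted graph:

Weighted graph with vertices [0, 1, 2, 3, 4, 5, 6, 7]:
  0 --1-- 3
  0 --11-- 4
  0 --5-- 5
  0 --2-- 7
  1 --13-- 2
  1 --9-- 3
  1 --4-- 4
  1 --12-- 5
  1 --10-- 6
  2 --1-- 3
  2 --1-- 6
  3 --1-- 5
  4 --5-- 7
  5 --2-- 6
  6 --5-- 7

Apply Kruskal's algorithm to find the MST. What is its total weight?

Applying Kruskal's algorithm (sort edges by weight, add if no cycle):
  Add (0,3) w=1
  Add (2,6) w=1
  Add (2,3) w=1
  Add (3,5) w=1
  Add (0,7) w=2
  Skip (5,6) w=2 (creates cycle)
  Add (1,4) w=4
  Skip (0,5) w=5 (creates cycle)
  Add (4,7) w=5
  Skip (6,7) w=5 (creates cycle)
  Skip (1,3) w=9 (creates cycle)
  Skip (1,6) w=10 (creates cycle)
  Skip (0,4) w=11 (creates cycle)
  Skip (1,5) w=12 (creates cycle)
  Skip (1,2) w=13 (creates cycle)
MST weight = 15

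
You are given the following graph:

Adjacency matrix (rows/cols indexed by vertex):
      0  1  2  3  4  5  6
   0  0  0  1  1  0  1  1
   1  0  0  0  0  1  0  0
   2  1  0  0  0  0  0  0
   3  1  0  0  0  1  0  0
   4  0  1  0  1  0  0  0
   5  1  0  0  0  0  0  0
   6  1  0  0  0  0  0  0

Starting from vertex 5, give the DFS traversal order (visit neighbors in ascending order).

DFS from vertex 5 (neighbors processed in ascending order):
Visit order: 5, 0, 2, 3, 4, 1, 6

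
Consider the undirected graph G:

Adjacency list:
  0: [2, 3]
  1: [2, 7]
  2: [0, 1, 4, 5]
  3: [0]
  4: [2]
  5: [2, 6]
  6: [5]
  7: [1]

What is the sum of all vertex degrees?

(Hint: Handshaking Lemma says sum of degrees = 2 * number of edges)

Count edges: 7 edges.
By Handshaking Lemma: sum of degrees = 2 * 7 = 14.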